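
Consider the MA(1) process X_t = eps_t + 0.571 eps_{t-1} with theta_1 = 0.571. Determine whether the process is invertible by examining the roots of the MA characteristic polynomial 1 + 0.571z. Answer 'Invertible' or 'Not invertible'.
\text{Invertible}

The MA(q) characteristic polynomial is P(z) = 1 + 0.571z.
Invertibility requires all roots to lie outside the unit circle, i.e. |z| > 1 for every root.
This is linear in z: 1 + (0.571) z = 0  =>  z = -1/(0.571) = -1.751313,  |z| = 1.751313.
Moduli of all roots: 1.7513.
All moduli strictly greater than 1? Yes.
Verdict: Invertible.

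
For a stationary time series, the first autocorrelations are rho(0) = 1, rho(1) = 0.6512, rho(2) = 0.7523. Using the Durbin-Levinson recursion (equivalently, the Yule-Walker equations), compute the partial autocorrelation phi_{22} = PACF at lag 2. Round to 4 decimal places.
\phi_{22} = 0.5699

The PACF at lag k is phi_{kk}, the last component of the solution
to the Yule-Walker system G_k phi = r_k where
  (G_k)_{ij} = rho(|i - j|), (r_k)_i = rho(i), i,j = 1..k.
Equivalently, Durbin-Levinson gives phi_{kk} iteratively:
  phi_{11} = rho(1)
  phi_{kk} = [rho(k) - sum_{j=1..k-1} phi_{k-1,j} rho(k-j)]
            / [1 - sum_{j=1..k-1} phi_{k-1,j} rho(j)],
  phi_{k,j} = phi_{k-1,j} - phi_{kk} phi_{k-1,k-j},  j = 1..k-1.
Step k = 1:
  phi_11 = rho(1) = 0.6512.
Step k = 2:
  phi_22 = [rho(2) - phi_11 rho(1)] / [1 - phi_11 rho(1)] = [0.7523 - (0.6512)(0.6512)] / [1 - (0.6512)(0.6512)]
         = 0.32823856 / 0.57593856 = 0.5699.
Therefore phi_{22} = 0.5699.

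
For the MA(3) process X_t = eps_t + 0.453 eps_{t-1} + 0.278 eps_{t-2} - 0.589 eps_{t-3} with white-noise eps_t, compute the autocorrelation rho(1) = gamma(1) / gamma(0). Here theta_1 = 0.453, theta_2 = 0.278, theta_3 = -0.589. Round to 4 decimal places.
\rho(1) = 0.2548

For an MA(q) process with theta_0 = 1, the autocovariance is
  gamma(k) = sigma^2 * sum_{i=0..q-k} theta_i * theta_{i+k},
and rho(k) = gamma(k) / gamma(0). Sigma^2 cancels.
  numerator   = (1)*(0.453) + (0.453)*(0.278) + (0.278)*(-0.589) = 0.415192.
  denominator = (1)^2 + (0.453)^2 + (0.278)^2 + (-0.589)^2 = 1.629414.
  rho(1) = 0.415192 / 1.629414 = 0.2548.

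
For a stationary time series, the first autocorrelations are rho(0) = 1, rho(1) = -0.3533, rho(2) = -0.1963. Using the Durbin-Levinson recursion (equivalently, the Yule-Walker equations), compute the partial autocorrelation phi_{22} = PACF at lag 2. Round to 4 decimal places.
\phi_{22} = -0.3669

The PACF at lag k is phi_{kk}, the last component of the solution
to the Yule-Walker system G_k phi = r_k where
  (G_k)_{ij} = rho(|i - j|), (r_k)_i = rho(i), i,j = 1..k.
Equivalently, Durbin-Levinson gives phi_{kk} iteratively:
  phi_{11} = rho(1)
  phi_{kk} = [rho(k) - sum_{j=1..k-1} phi_{k-1,j} rho(k-j)]
            / [1 - sum_{j=1..k-1} phi_{k-1,j} rho(j)],
  phi_{k,j} = phi_{k-1,j} - phi_{kk} phi_{k-1,k-j},  j = 1..k-1.
Step k = 1:
  phi_11 = rho(1) = -0.3533.
Step k = 2:
  phi_22 = [rho(2) - phi_11 rho(1)] / [1 - phi_11 rho(1)] = [-0.1963 - (-0.3533)(-0.3533)] / [1 - (-0.3533)(-0.3533)]
         = -0.32112089 / 0.87517911 = -0.3669.
Therefore phi_{22} = -0.3669.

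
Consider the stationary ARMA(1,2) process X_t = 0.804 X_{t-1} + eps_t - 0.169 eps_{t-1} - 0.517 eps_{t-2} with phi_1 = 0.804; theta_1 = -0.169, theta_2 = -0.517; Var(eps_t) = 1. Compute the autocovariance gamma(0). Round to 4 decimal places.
\gamma(0) = 1.4033

Multiply the model equation by X_{t-k} and take expectations. With theta_0 = psi_0 = 1 and psi_j the MA(infinity) weights, this gives
  gamma(k) - sum_i phi_i gamma(k-i) = c_k,
  c_k = sigma^2 * sum_{j=k..q} theta_j psi_{j-k}   (c_k = 0 for k > q),
using gamma(-m) = gamma(m).
psi-weights needed (psi_j = theta_j + sum_i phi_i psi_{j-i}):
  psi_1 = theta_1 + phi_1 = -0.169 + (0.804) = 0.635
  psi_2 = theta_2 + phi_1 psi_1 = -0.517 + (0.804)(0.635) = -0.00646
Right-hand sides:
  c_0 = sigma^2 (1 + theta_1 psi_1 + theta_2 psi_2) = 1 * (1 + (-0.169)(0.635) + (-0.517)(-0.00646)) = 1 * 0.896025 = 0.896025
  c_1 = sigma^2 (theta_1 + theta_2 psi_1) = 1 * (-0.169 + (-0.517)(0.635)) = -0.497295
  c_2 = sigma^2 theta_2 = 1 * (-0.517) = -0.517
Equations for k = 0 and k = 1 (AR order 1):
  gamma(0) = phi_1 gamma(1) + c_0
  gamma(1) = phi_1 gamma(0) + c_1
Substituting the second into the first: gamma(0) (1 - phi_1^2) = c_0 + phi_1 c_1, so
  gamma(0) = (c_0 + phi_1 c_1) / (1 - phi_1^2) = (0.896025 + (0.804)(-0.497295)) / (1 - (0.804)^2) = 0.4962 / 0.353584 = 1.403343.
Therefore gamma(0) = 1.4033 (to 4 decimal places).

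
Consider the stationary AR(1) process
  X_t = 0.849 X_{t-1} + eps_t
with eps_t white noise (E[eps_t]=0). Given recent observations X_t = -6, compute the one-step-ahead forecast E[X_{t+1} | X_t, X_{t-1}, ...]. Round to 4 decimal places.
E[X_{t+1} \mid \mathcal F_t] = -5.0940

For an AR(p) model X_t = c + sum_i phi_i X_{t-i} + eps_t, the
one-step-ahead conditional mean is
  E[X_{t+1} | X_t, ...] = c + sum_i phi_i X_{t+1-i}.
Substitute known values:
  E[X_{t+1} | ...] = (0.849) * (-6)
                   = -5.0940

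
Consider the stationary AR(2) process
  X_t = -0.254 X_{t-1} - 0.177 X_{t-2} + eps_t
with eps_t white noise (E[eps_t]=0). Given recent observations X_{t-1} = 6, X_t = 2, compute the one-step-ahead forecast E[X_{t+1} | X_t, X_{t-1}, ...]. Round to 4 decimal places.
E[X_{t+1} \mid \mathcal F_t] = -1.5700

For an AR(p) model X_t = c + sum_i phi_i X_{t-i} + eps_t, the
one-step-ahead conditional mean is
  E[X_{t+1} | X_t, ...] = c + sum_i phi_i X_{t+1-i}.
Substitute known values:
  E[X_{t+1} | ...] = (-0.254) * (2) + (-0.177) * (6)
                   = -1.5700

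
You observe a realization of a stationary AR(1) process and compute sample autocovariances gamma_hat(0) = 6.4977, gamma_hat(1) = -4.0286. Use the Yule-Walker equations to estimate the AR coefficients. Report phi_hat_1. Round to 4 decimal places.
\hat\phi_{1} = -0.6200

The Yule-Walker equations for an AR(p) process read, in matrix form,
  Gamma_p phi = r_p,   with   (Gamma_p)_{ij} = gamma(|i - j|),
                       (r_p)_i = gamma(i),   i,j = 1..p.
Substitute the sample gammas (Toeplitz matrix and right-hand side of size 1):
  Gamma_p = [[6.4977]]
  r_p     = [-4.0286]
With p = 1 this is the single equation gamma(0) phi_1 = gamma(1):
  phi_hat_1 = gamma(1) / gamma(0) = -4.0286 / 6.4977 = -0.6200.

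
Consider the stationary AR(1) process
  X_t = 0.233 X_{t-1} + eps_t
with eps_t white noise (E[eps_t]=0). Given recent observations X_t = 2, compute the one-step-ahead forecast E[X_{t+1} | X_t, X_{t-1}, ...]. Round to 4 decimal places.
E[X_{t+1} \mid \mathcal F_t] = 0.4660

For an AR(p) model X_t = c + sum_i phi_i X_{t-i} + eps_t, the
one-step-ahead conditional mean is
  E[X_{t+1} | X_t, ...] = c + sum_i phi_i X_{t+1-i}.
Substitute known values:
  E[X_{t+1} | ...] = (0.233) * (2)
                   = 0.4660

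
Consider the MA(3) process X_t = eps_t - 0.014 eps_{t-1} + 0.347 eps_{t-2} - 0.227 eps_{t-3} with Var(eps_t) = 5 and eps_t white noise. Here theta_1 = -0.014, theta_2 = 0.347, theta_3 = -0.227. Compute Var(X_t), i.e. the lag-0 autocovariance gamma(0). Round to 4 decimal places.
\gamma(0) = 5.8607

For an MA(q) process X_t = eps_t + sum_i theta_i eps_{t-i} with
Var(eps_t) = sigma^2, the variance is
  gamma(0) = sigma^2 * (1 + sum_i theta_i^2).
  sum_i theta_i^2 = (-0.014)^2 + (0.347)^2 + (-0.227)^2 = 0.000196 + 0.120409 + 0.051529 = 0.172134.
  gamma(0) = 5 * (1 + 0.172134) = 5 * 1.172134 = 5.86067, which rounds to 5.8607.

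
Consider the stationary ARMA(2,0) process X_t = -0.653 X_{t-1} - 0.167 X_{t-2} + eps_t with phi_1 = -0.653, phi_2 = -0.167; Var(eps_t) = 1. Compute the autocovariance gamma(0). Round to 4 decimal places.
\gamma(0) = 1.4976

Multiply the model equation by X_{t-k} and take expectations. With theta_0 = psi_0 = 1 and psi_j the MA(infinity) weights, this gives
  gamma(k) - sum_i phi_i gamma(k-i) = c_k,
  c_k = sigma^2 * sum_{j=k..q} theta_j psi_{j-k}   (c_k = 0 for k > q),
using gamma(-m) = gamma(m).
Pure AR (q = 0): c_0 = sigma^2 = 1, c_k = 0 for k >= 1.
Equations for k = 0, 1, 2 (AR order 2, c_2 = 0):
  (E0) gamma(0) = phi_1 gamma(1) + phi_2 gamma(2) + c_0
  (E1) gamma(1) = phi_1 gamma(0) + phi_2 gamma(1) + c_1
  (E2) gamma(2) = phi_1 gamma(1) + phi_2 gamma(0)
From (E1): gamma(1) = A gamma(0) + B with
  A = phi_1 / (1 - phi_2) = -0.653 / 1.167 = -0.559554,   B = c_1 / (1 - phi_2) = 0 / 1.167 = 0.
Insert (E2) into (E0): gamma(0) (1 - phi_2^2) = phi_1 (1 + phi_2) gamma(1) + c_0.
  phi_1 (1 + phi_2) = (-0.653)(0.833) = -0.543949,   1 - phi_2^2 = 0.972111.
Replace gamma(1) by A gamma(0) + B and collect gamma(0):
  gamma(0) [0.972111 - (-0.543949)(-0.559554)] = c_0 = 1
  gamma(0) * 0.667742 = 1
  gamma(0) = 1 / 0.667742 = 1.497585.
Therefore gamma(0) = 1.4976 (to 4 decimal places).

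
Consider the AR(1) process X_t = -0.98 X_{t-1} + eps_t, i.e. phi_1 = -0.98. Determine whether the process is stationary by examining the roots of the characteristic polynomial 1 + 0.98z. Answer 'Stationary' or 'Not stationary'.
\text{Stationary}

The AR(p) characteristic polynomial is P(z) = 1 + 0.98z.
Stationarity requires all roots to lie outside the unit circle, i.e. |z| > 1 for every root.
This is linear in z: 1 + (0.98) z = 0  =>  z = -1/(0.98) = -1.020408,  |z| = 1.020408.
Moduli of all roots: 1.0204.
All moduli strictly greater than 1? Yes.
Verdict: Stationary.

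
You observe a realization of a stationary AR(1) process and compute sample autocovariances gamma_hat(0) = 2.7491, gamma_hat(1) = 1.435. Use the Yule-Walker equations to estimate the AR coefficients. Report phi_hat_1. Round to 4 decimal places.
\hat\phi_{1} = 0.5220

The Yule-Walker equations for an AR(p) process read, in matrix form,
  Gamma_p phi = r_p,   with   (Gamma_p)_{ij} = gamma(|i - j|),
                       (r_p)_i = gamma(i),   i,j = 1..p.
Substitute the sample gammas (Toeplitz matrix and right-hand side of size 1):
  Gamma_p = [[2.7491]]
  r_p     = [1.435]
With p = 1 this is the single equation gamma(0) phi_1 = gamma(1):
  phi_hat_1 = gamma(1) / gamma(0) = 1.435 / 2.7491 = 0.5220.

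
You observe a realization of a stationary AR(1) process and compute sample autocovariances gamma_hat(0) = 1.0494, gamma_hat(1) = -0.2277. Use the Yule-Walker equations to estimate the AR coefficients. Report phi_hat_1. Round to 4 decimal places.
\hat\phi_{1} = -0.2170

The Yule-Walker equations for an AR(p) process read, in matrix form,
  Gamma_p phi = r_p,   with   (Gamma_p)_{ij} = gamma(|i - j|),
                       (r_p)_i = gamma(i),   i,j = 1..p.
Substitute the sample gammas (Toeplitz matrix and right-hand side of size 1):
  Gamma_p = [[1.0494]]
  r_p     = [-0.2277]
With p = 1 this is the single equation gamma(0) phi_1 = gamma(1):
  phi_hat_1 = gamma(1) / gamma(0) = -0.2277 / 1.0494 = -0.2170.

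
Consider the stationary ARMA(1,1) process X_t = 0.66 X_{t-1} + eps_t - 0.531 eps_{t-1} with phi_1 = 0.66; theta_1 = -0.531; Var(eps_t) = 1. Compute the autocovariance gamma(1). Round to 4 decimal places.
\gamma(1) = 0.1485

Multiply the model equation by X_{t-k} and take expectations. With theta_0 = psi_0 = 1 and psi_j the MA(infinity) weights, this gives
  gamma(k) - sum_i phi_i gamma(k-i) = c_k,
  c_k = sigma^2 * sum_{j=k..q} theta_j psi_{j-k}   (c_k = 0 for k > q),
using gamma(-m) = gamma(m).
psi-weights needed (psi_j = theta_j + sum_i phi_i psi_{j-i}):
  psi_1 = theta_1 + phi_1 = -0.531 + (0.66) = 0.129
Right-hand sides:
  c_0 = sigma^2 (1 + theta_1 psi_1) = 1 * (1 + (-0.531)(0.129)) = 1 * 0.931501 = 0.931501
  c_1 = sigma^2 theta_1 = 1 * (-0.531) = -0.531
  c_2 = 0
Equations for k = 0 and k = 1 (AR order 1):
  gamma(0) = phi_1 gamma(1) + c_0
  gamma(1) = phi_1 gamma(0) + c_1
Substituting the second into the first: gamma(0) (1 - phi_1^2) = c_0 + phi_1 c_1, so
  gamma(0) = (c_0 + phi_1 c_1) / (1 - phi_1^2) = (0.931501 + (0.66)(-0.531)) / (1 - (0.66)^2) = 0.581041 / 0.5644 = 1.029484.
  gamma(1) = phi_1 gamma(0) + c_1 = (0.66)(1.029484) + (-0.531) = 0.14846.
Therefore gamma(1) = 0.1485 (to 4 decimal places).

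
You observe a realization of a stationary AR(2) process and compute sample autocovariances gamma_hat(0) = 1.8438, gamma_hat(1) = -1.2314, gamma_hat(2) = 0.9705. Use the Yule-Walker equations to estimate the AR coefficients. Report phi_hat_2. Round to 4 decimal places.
\hat\phi_{2} = 0.1450

The Yule-Walker equations for an AR(p) process read, in matrix form,
  Gamma_p phi = r_p,   with   (Gamma_p)_{ij} = gamma(|i - j|),
                       (r_p)_i = gamma(i),   i,j = 1..p.
Substitute the sample gammas (Toeplitz matrix and right-hand side of size 2):
  Gamma_p = [[1.8438, -1.2314], [-1.2314, 1.8438]]
  r_p     = [-1.2314, 0.9705]
Written out:
  1.8438 phi_1 - 1.2314 phi_2 = -1.2314
  -1.2314 phi_1 + 1.8438 phi_2 = 0.9705
Solve by Cramer's rule:
  det = gamma(0)^2 - gamma(1)^2 = (1.8438)^2 - (-1.2314)^2 = 3.39959844 - 1.51634596 = 1.88325248
  phi_hat_1 = [gamma(1) gamma(0) - gamma(1) gamma(2)] / det = [(-1.2314)(1.8438) - (-1.2314)(0.9705)] / 1.88325248 = -1.07538162 / 1.88325248 = -0.571
  phi_hat_2 = [gamma(0) gamma(2) - gamma(1)^2] / det = [(1.8438)(0.9705) - (-1.2314)^2] / 1.88325248 = 0.27306194 / 1.88325248 = 0.145
So phi_hat = [-0.5710, 0.1450].
Therefore phi_hat_2 = 0.1450.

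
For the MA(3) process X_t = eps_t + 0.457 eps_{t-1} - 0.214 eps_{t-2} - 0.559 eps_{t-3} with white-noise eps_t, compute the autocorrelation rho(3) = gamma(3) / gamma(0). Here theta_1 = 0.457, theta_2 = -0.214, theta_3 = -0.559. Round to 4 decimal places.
\rho(3) = -0.3567

For an MA(q) process with theta_0 = 1, the autocovariance is
  gamma(k) = sigma^2 * sum_{i=0..q-k} theta_i * theta_{i+k},
and rho(k) = gamma(k) / gamma(0). Sigma^2 cancels.
  numerator   = (1)*(-0.559) = -0.559.
  denominator = (1)^2 + (0.457)^2 + (-0.214)^2 + (-0.559)^2 = 1.567126.
  rho(3) = -0.559 / 1.567126 = -0.3567.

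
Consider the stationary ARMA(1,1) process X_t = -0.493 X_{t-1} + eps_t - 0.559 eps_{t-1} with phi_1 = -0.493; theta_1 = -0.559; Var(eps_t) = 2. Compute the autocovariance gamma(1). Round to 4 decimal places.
\gamma(1) = -3.5456

Multiply the model equation by X_{t-k} and take expectations. With theta_0 = psi_0 = 1 and psi_j the MA(infinity) weights, this gives
  gamma(k) - sum_i phi_i gamma(k-i) = c_k,
  c_k = sigma^2 * sum_{j=k..q} theta_j psi_{j-k}   (c_k = 0 for k > q),
using gamma(-m) = gamma(m).
psi-weights needed (psi_j = theta_j + sum_i phi_i psi_{j-i}):
  psi_1 = theta_1 + phi_1 = -0.559 + (-0.493) = -1.052
Right-hand sides:
  c_0 = sigma^2 (1 + theta_1 psi_1) = 2 * (1 + (-0.559)(-1.052)) = 2 * 1.588068 = 3.176136
  c_1 = sigma^2 theta_1 = 2 * (-0.559) = -1.118
  c_2 = 0
Equations for k = 0 and k = 1 (AR order 1):
  gamma(0) = phi_1 gamma(1) + c_0
  gamma(1) = phi_1 gamma(0) + c_1
Substituting the second into the first: gamma(0) (1 - phi_1^2) = c_0 + phi_1 c_1, so
  gamma(0) = (c_0 + phi_1 c_1) / (1 - phi_1^2) = (3.176136 + (-0.493)(-1.118)) / (1 - (-0.493)^2) = 3.72731 / 0.756951 = 4.92411.
  gamma(1) = phi_1 gamma(0) + c_1 = (-0.493)(4.92411) + (-1.118) = -3.545586.
Therefore gamma(1) = -3.5456 (to 4 decimal places).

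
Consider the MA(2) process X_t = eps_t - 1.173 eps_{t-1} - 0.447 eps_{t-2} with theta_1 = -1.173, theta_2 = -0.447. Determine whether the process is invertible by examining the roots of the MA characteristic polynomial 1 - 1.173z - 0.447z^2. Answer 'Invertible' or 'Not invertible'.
\text{Not invertible}

The MA(q) characteristic polynomial is P(z) = 1 - 1.173z - 0.447z^2.
Invertibility requires all roots to lie outside the unit circle, i.e. |z| > 1 for every root.
Set 1 + (-1.173) z + (-0.447) z^2 = 0, i.e. a z^2 + b z + c = 0 with a = -0.447, b = -1.173, c = 1.
Discriminant D = b^2 - 4ac = (-1.173)^2 - 4*(-0.447)*1 = 1.375929 - (-1.788) = 3.163929.
D >= 0, so the roots are real: z = (-b +/- sqrt(D)) / (2a) = (1.173 +/- 1.778744) / (-0.894).
  z_1 = (1.173 + 1.778744) / (-0.894) = -3.3017,   |z_1| = 3.3017.
  z_2 = (1.173 - 1.778744) / (-0.894) = 0.6776,   |z_2| = 0.6776.
Moduli of all roots: 3.3017, 0.6776.
All moduli strictly greater than 1? No.
Verdict: Not invertible.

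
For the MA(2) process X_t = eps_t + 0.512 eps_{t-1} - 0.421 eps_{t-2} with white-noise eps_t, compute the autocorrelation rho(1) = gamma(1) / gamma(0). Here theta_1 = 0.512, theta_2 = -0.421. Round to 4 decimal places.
\rho(1) = 0.2060

For an MA(q) process with theta_0 = 1, the autocovariance is
  gamma(k) = sigma^2 * sum_{i=0..q-k} theta_i * theta_{i+k},
and rho(k) = gamma(k) / gamma(0). Sigma^2 cancels.
  numerator   = (1)*(0.512) + (0.512)*(-0.421) = 0.296448.
  denominator = (1)^2 + (0.512)^2 + (-0.421)^2 = 1.439385.
  rho(1) = 0.296448 / 1.439385 = 0.2060.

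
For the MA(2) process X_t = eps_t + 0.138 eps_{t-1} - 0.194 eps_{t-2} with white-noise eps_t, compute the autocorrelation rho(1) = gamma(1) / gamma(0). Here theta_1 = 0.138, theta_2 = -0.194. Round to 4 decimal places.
\rho(1) = 0.1053

For an MA(q) process with theta_0 = 1, the autocovariance is
  gamma(k) = sigma^2 * sum_{i=0..q-k} theta_i * theta_{i+k},
and rho(k) = gamma(k) / gamma(0). Sigma^2 cancels.
  numerator   = (1)*(0.138) + (0.138)*(-0.194) = 0.111228.
  denominator = (1)^2 + (0.138)^2 + (-0.194)^2 = 1.05668.
  rho(1) = 0.111228 / 1.05668 = 0.1053.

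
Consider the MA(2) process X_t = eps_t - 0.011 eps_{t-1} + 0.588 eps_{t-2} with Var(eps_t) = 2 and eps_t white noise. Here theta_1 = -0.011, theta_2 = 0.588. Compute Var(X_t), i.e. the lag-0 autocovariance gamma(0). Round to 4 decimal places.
\gamma(0) = 2.6917

For an MA(q) process X_t = eps_t + sum_i theta_i eps_{t-i} with
Var(eps_t) = sigma^2, the variance is
  gamma(0) = sigma^2 * (1 + sum_i theta_i^2).
  sum_i theta_i^2 = (-0.011)^2 + (0.588)^2 = 0.000121 + 0.345744 = 0.345865.
  gamma(0) = 2 * (1 + 0.345865) = 2 * 1.345865 = 2.69173, which rounds to 2.6917.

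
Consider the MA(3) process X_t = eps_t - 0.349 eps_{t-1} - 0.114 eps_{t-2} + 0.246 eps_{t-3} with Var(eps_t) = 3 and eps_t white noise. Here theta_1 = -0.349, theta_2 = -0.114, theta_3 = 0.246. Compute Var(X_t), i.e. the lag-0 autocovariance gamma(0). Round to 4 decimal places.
\gamma(0) = 3.5859

For an MA(q) process X_t = eps_t + sum_i theta_i eps_{t-i} with
Var(eps_t) = sigma^2, the variance is
  gamma(0) = sigma^2 * (1 + sum_i theta_i^2).
  sum_i theta_i^2 = (-0.349)^2 + (-0.114)^2 + (0.246)^2 = 0.121801 + 0.012996 + 0.060516 = 0.195313.
  gamma(0) = 3 * (1 + 0.195313) = 3 * 1.195313 = 3.585939, which rounds to 3.5859.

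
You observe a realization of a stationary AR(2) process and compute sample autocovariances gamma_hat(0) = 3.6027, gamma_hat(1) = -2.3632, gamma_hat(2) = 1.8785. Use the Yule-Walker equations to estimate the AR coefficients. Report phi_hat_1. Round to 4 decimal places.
\hat\phi_{1} = -0.5510

The Yule-Walker equations for an AR(p) process read, in matrix form,
  Gamma_p phi = r_p,   with   (Gamma_p)_{ij} = gamma(|i - j|),
                       (r_p)_i = gamma(i),   i,j = 1..p.
Substitute the sample gammas (Toeplitz matrix and right-hand side of size 2):
  Gamma_p = [[3.6027, -2.3632], [-2.3632, 3.6027]]
  r_p     = [-2.3632, 1.8785]
Written out:
  3.6027 phi_1 - 2.3632 phi_2 = -2.3632
  -2.3632 phi_1 + 3.6027 phi_2 = 1.8785
Solve by Cramer's rule:
  det = gamma(0)^2 - gamma(1)^2 = (3.6027)^2 - (-2.3632)^2 = 12.97944729 - 5.58471424 = 7.39473305
  phi_hat_1 = [gamma(1) gamma(0) - gamma(1) gamma(2)] / det = [(-2.3632)(3.6027) - (-2.3632)(1.8785)] / 7.39473305 = -4.07462944 / 7.39473305 = -0.551
  phi_hat_2 = [gamma(0) gamma(2) - gamma(1)^2] / det = [(3.6027)(1.8785) - (-2.3632)^2] / 7.39473305 = 1.18295771 / 7.39473305 = 0.16
So phi_hat = [-0.5510, 0.1600].
Therefore phi_hat_1 = -0.5510.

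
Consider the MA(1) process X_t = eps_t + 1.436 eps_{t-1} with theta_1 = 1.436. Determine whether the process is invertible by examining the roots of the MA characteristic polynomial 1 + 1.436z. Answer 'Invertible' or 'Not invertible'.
\text{Not invertible}

The MA(q) characteristic polynomial is P(z) = 1 + 1.436z.
Invertibility requires all roots to lie outside the unit circle, i.e. |z| > 1 for every root.
This is linear in z: 1 + (1.436) z = 0  =>  z = -1/(1.436) = -0.696379,  |z| = 0.696379.
Moduli of all roots: 0.6964.
All moduli strictly greater than 1? No.
Verdict: Not invertible.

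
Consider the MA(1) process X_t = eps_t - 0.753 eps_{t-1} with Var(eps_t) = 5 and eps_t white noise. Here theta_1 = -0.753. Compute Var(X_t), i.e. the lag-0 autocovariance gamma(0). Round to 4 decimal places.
\gamma(0) = 7.8350

For an MA(q) process X_t = eps_t + sum_i theta_i eps_{t-i} with
Var(eps_t) = sigma^2, the variance is
  gamma(0) = sigma^2 * (1 + sum_i theta_i^2).
  sum_i theta_i^2 = (-0.753)^2 = 0.567009.
  gamma(0) = 5 * (1 + 0.567009) = 5 * 1.567009 = 7.835045, which rounds to 7.8350.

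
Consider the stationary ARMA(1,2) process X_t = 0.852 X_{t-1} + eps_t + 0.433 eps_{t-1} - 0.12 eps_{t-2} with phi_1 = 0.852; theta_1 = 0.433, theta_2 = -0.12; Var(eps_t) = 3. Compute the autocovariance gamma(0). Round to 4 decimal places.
\gamma(0) = 18.3545

Multiply the model equation by X_{t-k} and take expectations. With theta_0 = psi_0 = 1 and psi_j the MA(infinity) weights, this gives
  gamma(k) - sum_i phi_i gamma(k-i) = c_k,
  c_k = sigma^2 * sum_{j=k..q} theta_j psi_{j-k}   (c_k = 0 for k > q),
using gamma(-m) = gamma(m).
psi-weights needed (psi_j = theta_j + sum_i phi_i psi_{j-i}):
  psi_1 = theta_1 + phi_1 = 0.433 + (0.852) = 1.285
  psi_2 = theta_2 + phi_1 psi_1 = -0.12 + (0.852)(1.285) = 0.97482
Right-hand sides:
  c_0 = sigma^2 (1 + theta_1 psi_1 + theta_2 psi_2) = 3 * (1 + (0.433)(1.285) + (-0.12)(0.97482)) = 3 * 1.439427 = 4.31828
  c_1 = sigma^2 (theta_1 + theta_2 psi_1) = 3 * (0.433 + (-0.12)(1.285)) = 0.8364
  c_2 = sigma^2 theta_2 = 3 * (-0.12) = -0.36
Equations for k = 0 and k = 1 (AR order 1):
  gamma(0) = phi_1 gamma(1) + c_0
  gamma(1) = phi_1 gamma(0) + c_1
Substituting the second into the first: gamma(0) (1 - phi_1^2) = c_0 + phi_1 c_1, so
  gamma(0) = (c_0 + phi_1 c_1) / (1 - phi_1^2) = (4.31828 + (0.852)(0.8364)) / (1 - (0.852)^2) = 5.030893 / 0.274096 = 18.354491.
Therefore gamma(0) = 18.3545 (to 4 decimal places).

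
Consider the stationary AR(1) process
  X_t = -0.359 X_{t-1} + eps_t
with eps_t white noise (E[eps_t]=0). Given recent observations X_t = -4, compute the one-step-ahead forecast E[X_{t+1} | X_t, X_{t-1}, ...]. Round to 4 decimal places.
E[X_{t+1} \mid \mathcal F_t] = 1.4360

For an AR(p) model X_t = c + sum_i phi_i X_{t-i} + eps_t, the
one-step-ahead conditional mean is
  E[X_{t+1} | X_t, ...] = c + sum_i phi_i X_{t+1-i}.
Substitute known values:
  E[X_{t+1} | ...] = (-0.359) * (-4)
                   = 1.4360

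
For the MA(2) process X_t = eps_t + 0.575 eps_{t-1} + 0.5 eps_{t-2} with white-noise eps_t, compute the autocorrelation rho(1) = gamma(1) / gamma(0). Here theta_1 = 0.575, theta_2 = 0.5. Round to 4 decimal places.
\rho(1) = 0.5457

For an MA(q) process with theta_0 = 1, the autocovariance is
  gamma(k) = sigma^2 * sum_{i=0..q-k} theta_i * theta_{i+k},
and rho(k) = gamma(k) / gamma(0). Sigma^2 cancels.
  numerator   = (1)*(0.575) + (0.575)*(0.5) = 0.8625.
  denominator = (1)^2 + (0.575)^2 + (0.5)^2 = 1.580625.
  rho(1) = 0.8625 / 1.580625 = 0.5457.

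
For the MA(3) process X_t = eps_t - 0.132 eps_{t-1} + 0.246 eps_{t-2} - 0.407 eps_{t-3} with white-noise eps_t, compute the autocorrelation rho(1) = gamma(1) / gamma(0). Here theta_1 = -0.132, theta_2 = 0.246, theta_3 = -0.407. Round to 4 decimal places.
\rho(1) = -0.2128

For an MA(q) process with theta_0 = 1, the autocovariance is
  gamma(k) = sigma^2 * sum_{i=0..q-k} theta_i * theta_{i+k},
and rho(k) = gamma(k) / gamma(0). Sigma^2 cancels.
  numerator   = (1)*(-0.132) + (-0.132)*(0.246) + (0.246)*(-0.407) = -0.264594.
  denominator = (1)^2 + (-0.132)^2 + (0.246)^2 + (-0.407)^2 = 1.243589.
  rho(1) = -0.264594 / 1.243589 = -0.2128.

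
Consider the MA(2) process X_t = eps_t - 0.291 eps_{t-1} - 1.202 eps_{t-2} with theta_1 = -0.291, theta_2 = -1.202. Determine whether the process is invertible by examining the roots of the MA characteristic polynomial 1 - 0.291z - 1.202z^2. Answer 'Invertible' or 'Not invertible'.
\text{Not invertible}

The MA(q) characteristic polynomial is P(z) = 1 - 0.291z - 1.202z^2.
Invertibility requires all roots to lie outside the unit circle, i.e. |z| > 1 for every root.
Set 1 + (-0.291) z + (-1.202) z^2 = 0, i.e. a z^2 + b z + c = 0 with a = -1.202, b = -0.291, c = 1.
Discriminant D = b^2 - 4ac = (-0.291)^2 - 4*(-1.202)*1 = 0.084681 - (-4.808) = 4.892681.
D >= 0, so the roots are real: z = (-b +/- sqrt(D)) / (2a) = (0.291 +/- 2.211941) / (-2.404).
  z_1 = (0.291 + 2.211941) / (-2.404) = -1.0412,   |z_1| = 1.0412.
  z_2 = (0.291 - 2.211941) / (-2.404) = 0.7991,   |z_2| = 0.7991.
Moduli of all roots: 1.0412, 0.7991.
All moduli strictly greater than 1? No.
Verdict: Not invertible.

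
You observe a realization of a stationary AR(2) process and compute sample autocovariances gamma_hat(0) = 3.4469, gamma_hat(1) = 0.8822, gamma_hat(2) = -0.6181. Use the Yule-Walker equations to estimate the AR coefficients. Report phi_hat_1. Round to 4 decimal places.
\hat\phi_{1} = 0.3230

The Yule-Walker equations for an AR(p) process read, in matrix form,
  Gamma_p phi = r_p,   with   (Gamma_p)_{ij} = gamma(|i - j|),
                       (r_p)_i = gamma(i),   i,j = 1..p.
Substitute the sample gammas (Toeplitz matrix and right-hand side of size 2):
  Gamma_p = [[3.4469, 0.8822], [0.8822, 3.4469]]
  r_p     = [0.8822, -0.6181]
Written out:
  3.4469 phi_1 + 0.8822 phi_2 = 0.8822
  0.8822 phi_1 + 3.4469 phi_2 = -0.6181
Solve by Cramer's rule:
  det = gamma(0)^2 - gamma(1)^2 = (3.4469)^2 - (0.8822)^2 = 11.88111961 - 0.77827684 = 11.10284277
  phi_hat_1 = [gamma(1) gamma(0) - gamma(1) gamma(2)] / det = [(0.8822)(3.4469) - (0.8822)(-0.6181)] / 11.10284277 = 3.586143 / 11.10284277 = 0.323
  phi_hat_2 = [gamma(0) gamma(2) - gamma(1)^2] / det = [(3.4469)(-0.6181) - (0.8822)^2] / 11.10284277 = -2.90880573 / 11.10284277 = -0.262
So phi_hat = [0.3230, -0.2620].
Therefore phi_hat_1 = 0.3230.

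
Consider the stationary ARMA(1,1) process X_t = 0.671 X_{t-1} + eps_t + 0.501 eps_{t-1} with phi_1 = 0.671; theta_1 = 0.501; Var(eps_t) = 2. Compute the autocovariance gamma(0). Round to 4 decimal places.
\gamma(0) = 6.9970

Multiply the model equation by X_{t-k} and take expectations. With theta_0 = psi_0 = 1 and psi_j the MA(infinity) weights, this gives
  gamma(k) - sum_i phi_i gamma(k-i) = c_k,
  c_k = sigma^2 * sum_{j=k..q} theta_j psi_{j-k}   (c_k = 0 for k > q),
using gamma(-m) = gamma(m).
psi-weights needed (psi_j = theta_j + sum_i phi_i psi_{j-i}):
  psi_1 = theta_1 + phi_1 = 0.501 + (0.671) = 1.172
Right-hand sides:
  c_0 = sigma^2 (1 + theta_1 psi_1) = 2 * (1 + (0.501)(1.172)) = 2 * 1.587172 = 3.174344
  c_1 = sigma^2 theta_1 = 2 * (0.501) = 1.002
  c_2 = 0
Equations for k = 0 and k = 1 (AR order 1):
  gamma(0) = phi_1 gamma(1) + c_0
  gamma(1) = phi_1 gamma(0) + c_1
Substituting the second into the first: gamma(0) (1 - phi_1^2) = c_0 + phi_1 c_1, so
  gamma(0) = (c_0 + phi_1 c_1) / (1 - phi_1^2) = (3.174344 + (0.671)(1.002)) / (1 - (0.671)^2) = 3.846686 / 0.549759 = 6.997041.
Therefore gamma(0) = 6.9970 (to 4 decimal places).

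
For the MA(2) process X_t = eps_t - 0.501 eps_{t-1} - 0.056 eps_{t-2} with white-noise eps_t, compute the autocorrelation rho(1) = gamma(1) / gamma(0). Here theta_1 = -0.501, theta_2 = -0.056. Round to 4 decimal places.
\rho(1) = -0.3771

For an MA(q) process with theta_0 = 1, the autocovariance is
  gamma(k) = sigma^2 * sum_{i=0..q-k} theta_i * theta_{i+k},
and rho(k) = gamma(k) / gamma(0). Sigma^2 cancels.
  numerator   = (1)*(-0.501) + (-0.501)*(-0.056) = -0.472944.
  denominator = (1)^2 + (-0.501)^2 + (-0.056)^2 = 1.254137.
  rho(1) = -0.472944 / 1.254137 = -0.3771.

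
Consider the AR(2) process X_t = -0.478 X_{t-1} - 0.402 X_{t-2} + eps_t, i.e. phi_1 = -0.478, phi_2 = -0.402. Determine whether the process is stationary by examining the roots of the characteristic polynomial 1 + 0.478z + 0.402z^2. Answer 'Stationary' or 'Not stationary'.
\text{Stationary}

The AR(p) characteristic polynomial is P(z) = 1 + 0.478z + 0.402z^2.
Stationarity requires all roots to lie outside the unit circle, i.e. |z| > 1 for every root.
Set 1 + (0.478) z + (0.402) z^2 = 0, i.e. a z^2 + b z + c = 0 with a = 0.402, b = 0.478, c = 1.
Discriminant D = b^2 - 4ac = (0.478)^2 - 4*(0.402)*1 = 0.228484 - (1.608) = -1.379516.
D < 0, so the roots are the complex-conjugate pair z = (-b +/- i sqrt(-D)) / (2a) = -0.5945 +/- 1.4609i.
For a conjugate pair |z|^2 = z * conj(z) = (product of roots) = c/a = 1/(0.402) = 2.487562, so |z| = sqrt(2.487562) = 1.5772 for both roots.
Moduli of all roots: 1.5772, 1.5772.
All moduli strictly greater than 1? Yes.
Verdict: Stationary.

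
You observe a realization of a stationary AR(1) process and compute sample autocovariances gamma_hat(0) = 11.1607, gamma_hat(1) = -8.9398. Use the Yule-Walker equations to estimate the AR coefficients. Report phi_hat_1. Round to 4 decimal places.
\hat\phi_{1} = -0.8010

The Yule-Walker equations for an AR(p) process read, in matrix form,
  Gamma_p phi = r_p,   with   (Gamma_p)_{ij} = gamma(|i - j|),
                       (r_p)_i = gamma(i),   i,j = 1..p.
Substitute the sample gammas (Toeplitz matrix and right-hand side of size 1):
  Gamma_p = [[11.1607]]
  r_p     = [-8.9398]
With p = 1 this is the single equation gamma(0) phi_1 = gamma(1):
  phi_hat_1 = gamma(1) / gamma(0) = -8.9398 / 11.1607 = -0.8010.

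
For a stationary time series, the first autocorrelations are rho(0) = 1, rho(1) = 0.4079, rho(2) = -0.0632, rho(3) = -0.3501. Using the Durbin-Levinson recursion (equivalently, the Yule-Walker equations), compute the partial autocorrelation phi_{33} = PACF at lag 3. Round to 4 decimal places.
\phi_{33} = -0.2659

The PACF at lag k is phi_{kk}, the last component of the solution
to the Yule-Walker system G_k phi = r_k where
  (G_k)_{ij} = rho(|i - j|), (r_k)_i = rho(i), i,j = 1..k.
Equivalently, Durbin-Levinson gives phi_{kk} iteratively:
  phi_{11} = rho(1)
  phi_{kk} = [rho(k) - sum_{j=1..k-1} phi_{k-1,j} rho(k-j)]
            / [1 - sum_{j=1..k-1} phi_{k-1,j} rho(j)],
  phi_{k,j} = phi_{k-1,j} - phi_{kk} phi_{k-1,k-j},  j = 1..k-1.
Step k = 1:
  phi_11 = rho(1) = 0.4079.
Step k = 2:
  phi_22 = [rho(2) - phi_11 rho(1)] / [1 - phi_11 rho(1)] = [-0.0632 - (0.4079)(0.4079)] / [1 - (0.4079)(0.4079)]
         = -0.22958241 / 0.83361759 = -0.275405.
  Update: phi_21 = phi_11 - phi_22 phi_11 = 0.4079 - (-0.275405)(0.4079) = 0.520238.
Step k = 3:
  phi_33 = [rho(3) - phi_21 rho(2) - phi_22 rho(1)] / [1 - phi_21 rho(1) - phi_22 rho(2)]
    numerator   = -0.3501 - (0.520238)(-0.0632) - (-0.275405)(0.4079) = -0.2048833
    denominator = 1 - (0.520238)(0.4079) - (-0.275405)(-0.0632) = 0.77038946
  phi_33 = -0.2048833 / 0.77038946 = -0.2659.
Therefore phi_{33} = -0.2659.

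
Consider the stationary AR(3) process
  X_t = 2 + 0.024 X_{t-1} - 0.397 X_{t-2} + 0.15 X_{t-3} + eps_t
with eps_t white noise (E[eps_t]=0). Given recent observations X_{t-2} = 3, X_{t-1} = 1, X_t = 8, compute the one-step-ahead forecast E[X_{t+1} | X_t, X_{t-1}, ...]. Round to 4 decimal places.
E[X_{t+1} \mid \mathcal F_t] = 2.2450

For an AR(p) model X_t = c + sum_i phi_i X_{t-i} + eps_t, the
one-step-ahead conditional mean is
  E[X_{t+1} | X_t, ...] = c + sum_i phi_i X_{t+1-i}.
Substitute known values:
  E[X_{t+1} | ...] = 2 + (0.024) * (8) + (-0.397) * (1) + (0.15) * (3)
                   = 2.2450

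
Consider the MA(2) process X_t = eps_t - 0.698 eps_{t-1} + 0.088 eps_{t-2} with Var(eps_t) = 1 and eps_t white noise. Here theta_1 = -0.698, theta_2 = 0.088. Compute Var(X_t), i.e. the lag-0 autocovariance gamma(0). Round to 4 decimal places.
\gamma(0) = 1.4949

For an MA(q) process X_t = eps_t + sum_i theta_i eps_{t-i} with
Var(eps_t) = sigma^2, the variance is
  gamma(0) = sigma^2 * (1 + sum_i theta_i^2).
  sum_i theta_i^2 = (-0.698)^2 + (0.088)^2 = 0.487204 + 0.007744 = 0.494948.
  gamma(0) = 1 * (1 + 0.494948) = 1 * 1.494948 = 1.494948, which rounds to 1.4949.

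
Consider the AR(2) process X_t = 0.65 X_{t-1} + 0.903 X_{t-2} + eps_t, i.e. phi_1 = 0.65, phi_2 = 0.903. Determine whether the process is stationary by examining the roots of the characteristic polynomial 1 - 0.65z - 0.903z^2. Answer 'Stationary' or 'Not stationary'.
\text{Not stationary}

The AR(p) characteristic polynomial is P(z) = 1 - 0.65z - 0.903z^2.
Stationarity requires all roots to lie outside the unit circle, i.e. |z| > 1 for every root.
Set 1 + (-0.65) z + (-0.903) z^2 = 0, i.e. a z^2 + b z + c = 0 with a = -0.903, b = -0.65, c = 1.
Discriminant D = b^2 - 4ac = (-0.65)^2 - 4*(-0.903)*1 = 0.4225 - (-3.612) = 4.0345.
D >= 0, so the roots are real: z = (-b +/- sqrt(D)) / (2a) = (0.65 +/- 2.008606) / (-1.806).
  z_1 = (0.65 + 2.008606) / (-1.806) = -1.4721,   |z_1| = 1.4721.
  z_2 = (0.65 - 2.008606) / (-1.806) = 0.7523,   |z_2| = 0.7523.
Moduli of all roots: 1.4721, 0.7523.
All moduli strictly greater than 1? No.
Verdict: Not stationary.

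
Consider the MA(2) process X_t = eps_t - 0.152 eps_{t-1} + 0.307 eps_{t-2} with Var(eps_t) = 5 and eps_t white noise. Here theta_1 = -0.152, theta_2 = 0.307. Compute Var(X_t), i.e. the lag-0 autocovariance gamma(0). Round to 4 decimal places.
\gamma(0) = 5.5868

For an MA(q) process X_t = eps_t + sum_i theta_i eps_{t-i} with
Var(eps_t) = sigma^2, the variance is
  gamma(0) = sigma^2 * (1 + sum_i theta_i^2).
  sum_i theta_i^2 = (-0.152)^2 + (0.307)^2 = 0.023104 + 0.094249 = 0.117353.
  gamma(0) = 5 * (1 + 0.117353) = 5 * 1.117353 = 5.586765, which rounds to 5.5868.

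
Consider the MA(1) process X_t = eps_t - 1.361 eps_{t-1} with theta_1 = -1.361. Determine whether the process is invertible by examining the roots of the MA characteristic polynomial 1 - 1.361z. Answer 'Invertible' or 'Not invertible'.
\text{Not invertible}

The MA(q) characteristic polynomial is P(z) = 1 - 1.361z.
Invertibility requires all roots to lie outside the unit circle, i.e. |z| > 1 for every root.
This is linear in z: 1 + (-1.361) z = 0  =>  z = -1/(-1.361) = 0.734754,  |z| = 0.734754.
Moduli of all roots: 0.7348.
All moduli strictly greater than 1? No.
Verdict: Not invertible.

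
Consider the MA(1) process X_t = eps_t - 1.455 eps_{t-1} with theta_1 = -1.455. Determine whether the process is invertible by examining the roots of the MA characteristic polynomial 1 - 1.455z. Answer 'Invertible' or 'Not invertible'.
\text{Not invertible}

The MA(q) characteristic polynomial is P(z) = 1 - 1.455z.
Invertibility requires all roots to lie outside the unit circle, i.e. |z| > 1 for every root.
This is linear in z: 1 + (-1.455) z = 0  =>  z = -1/(-1.455) = 0.687285,  |z| = 0.687285.
Moduli of all roots: 0.6873.
All moduli strictly greater than 1? No.
Verdict: Not invertible.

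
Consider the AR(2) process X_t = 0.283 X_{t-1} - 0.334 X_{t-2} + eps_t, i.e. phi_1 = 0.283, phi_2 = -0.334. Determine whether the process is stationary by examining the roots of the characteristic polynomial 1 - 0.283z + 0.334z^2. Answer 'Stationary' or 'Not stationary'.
\text{Stationary}

The AR(p) characteristic polynomial is P(z) = 1 - 0.283z + 0.334z^2.
Stationarity requires all roots to lie outside the unit circle, i.e. |z| > 1 for every root.
Set 1 + (-0.283) z + (0.334) z^2 = 0, i.e. a z^2 + b z + c = 0 with a = 0.334, b = -0.283, c = 1.
Discriminant D = b^2 - 4ac = (-0.283)^2 - 4*(0.334)*1 = 0.080089 - (1.336) = -1.255911.
D < 0, so the roots are the complex-conjugate pair z = (-b +/- i sqrt(-D)) / (2a) = 0.4237 +/- 1.6777i.
For a conjugate pair |z|^2 = z * conj(z) = (product of roots) = c/a = 1/(0.334) = 2.994012, so |z| = sqrt(2.994012) = 1.7303 for both roots.
Moduli of all roots: 1.7303, 1.7303.
All moduli strictly greater than 1? Yes.
Verdict: Stationary.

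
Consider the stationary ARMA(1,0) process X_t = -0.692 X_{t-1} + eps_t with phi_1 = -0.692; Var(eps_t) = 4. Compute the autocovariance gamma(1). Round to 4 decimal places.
\gamma(1) = -5.3115

Multiply the model equation by X_{t-k} and take expectations. With theta_0 = psi_0 = 1 and psi_j the MA(infinity) weights, this gives
  gamma(k) - sum_i phi_i gamma(k-i) = c_k,
  c_k = sigma^2 * sum_{j=k..q} theta_j psi_{j-k}   (c_k = 0 for k > q),
using gamma(-m) = gamma(m).
Pure AR (q = 0): c_0 = sigma^2 = 4, c_k = 0 for k >= 1.
Equations for k = 0 and k = 1 (AR order 1):
  gamma(0) = phi_1 gamma(1) + c_0
  gamma(1) = phi_1 gamma(0) + c_1
Substituting the second into the first: gamma(0) (1 - phi_1^2) = c_0 + phi_1 c_1, so
  gamma(0) = c_0 / (1 - phi_1^2) = 4 / (1 - (-0.692)^2) = 4 / 0.521136 = 7.67554.
  gamma(1) = phi_1 gamma(0) = (-0.692)(7.67554) = -5.311473.
Therefore gamma(1) = -5.3115 (to 4 decimal places).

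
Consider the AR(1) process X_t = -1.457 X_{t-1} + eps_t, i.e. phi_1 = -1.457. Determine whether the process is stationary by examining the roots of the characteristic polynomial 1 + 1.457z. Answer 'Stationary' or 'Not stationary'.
\text{Not stationary}

The AR(p) characteristic polynomial is P(z) = 1 + 1.457z.
Stationarity requires all roots to lie outside the unit circle, i.e. |z| > 1 for every root.
This is linear in z: 1 + (1.457) z = 0  =>  z = -1/(1.457) = -0.686342,  |z| = 0.686342.
Moduli of all roots: 0.6863.
All moduli strictly greater than 1? No.
Verdict: Not stationary.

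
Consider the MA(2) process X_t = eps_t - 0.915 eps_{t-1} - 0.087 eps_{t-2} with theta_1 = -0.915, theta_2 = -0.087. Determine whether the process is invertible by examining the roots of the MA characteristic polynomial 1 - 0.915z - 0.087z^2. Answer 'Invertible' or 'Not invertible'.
\text{Not invertible}

The MA(q) characteristic polynomial is P(z) = 1 - 0.915z - 0.087z^2.
Invertibility requires all roots to lie outside the unit circle, i.e. |z| > 1 for every root.
Set 1 + (-0.915) z + (-0.087) z^2 = 0, i.e. a z^2 + b z + c = 0 with a = -0.087, b = -0.915, c = 1.
Discriminant D = b^2 - 4ac = (-0.915)^2 - 4*(-0.087)*1 = 0.837225 - (-0.348) = 1.185225.
D >= 0, so the roots are real: z = (-b +/- sqrt(D)) / (2a) = (0.915 +/- 1.08868) / (-0.174).
  z_1 = (0.915 + 1.08868) / (-0.174) = -11.5154,   |z_1| = 11.5154.
  z_2 = (0.915 - 1.08868) / (-0.174) = 0.9982,   |z_2| = 0.9982.
Moduli of all roots: 11.5154, 0.9982.
All moduli strictly greater than 1? No.
Verdict: Not invertible.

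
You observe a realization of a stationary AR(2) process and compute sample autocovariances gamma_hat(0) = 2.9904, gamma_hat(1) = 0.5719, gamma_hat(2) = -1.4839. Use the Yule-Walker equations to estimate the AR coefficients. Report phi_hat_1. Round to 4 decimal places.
\hat\phi_{1} = 0.2970

The Yule-Walker equations for an AR(p) process read, in matrix form,
  Gamma_p phi = r_p,   with   (Gamma_p)_{ij} = gamma(|i - j|),
                       (r_p)_i = gamma(i),   i,j = 1..p.
Substitute the sample gammas (Toeplitz matrix and right-hand side of size 2):
  Gamma_p = [[2.9904, 0.5719], [0.5719, 2.9904]]
  r_p     = [0.5719, -1.4839]
Written out:
  2.9904 phi_1 + 0.5719 phi_2 = 0.5719
  0.5719 phi_1 + 2.9904 phi_2 = -1.4839
Solve by Cramer's rule:
  det = gamma(0)^2 - gamma(1)^2 = (2.9904)^2 - (0.5719)^2 = 8.94249216 - 0.32706961 = 8.61542255
  phi_hat_1 = [gamma(1) gamma(0) - gamma(1) gamma(2)] / det = [(0.5719)(2.9904) - (0.5719)(-1.4839)] / 8.61542255 = 2.55885217 / 8.61542255 = 0.297
  phi_hat_2 = [gamma(0) gamma(2) - gamma(1)^2] / det = [(2.9904)(-1.4839) - (0.5719)^2] / 8.61542255 = -4.76452417 / 8.61542255 = -0.553
So phi_hat = [0.2970, -0.5530].
Therefore phi_hat_1 = 0.2970.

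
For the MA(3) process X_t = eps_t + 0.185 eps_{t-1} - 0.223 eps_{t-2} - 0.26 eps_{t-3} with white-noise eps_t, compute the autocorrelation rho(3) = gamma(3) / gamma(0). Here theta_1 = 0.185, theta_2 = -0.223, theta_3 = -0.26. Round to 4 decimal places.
\rho(3) = -0.2258

For an MA(q) process with theta_0 = 1, the autocovariance is
  gamma(k) = sigma^2 * sum_{i=0..q-k} theta_i * theta_{i+k},
and rho(k) = gamma(k) / gamma(0). Sigma^2 cancels.
  numerator   = (1)*(-0.26) = -0.26.
  denominator = (1)^2 + (0.185)^2 + (-0.223)^2 + (-0.26)^2 = 1.151554.
  rho(3) = -0.26 / 1.151554 = -0.2258.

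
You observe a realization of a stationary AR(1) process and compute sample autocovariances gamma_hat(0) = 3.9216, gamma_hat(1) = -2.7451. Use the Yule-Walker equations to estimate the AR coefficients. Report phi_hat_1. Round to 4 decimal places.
\hat\phi_{1} = -0.7000

The Yule-Walker equations for an AR(p) process read, in matrix form,
  Gamma_p phi = r_p,   with   (Gamma_p)_{ij} = gamma(|i - j|),
                       (r_p)_i = gamma(i),   i,j = 1..p.
Substitute the sample gammas (Toeplitz matrix and right-hand side of size 1):
  Gamma_p = [[3.9216]]
  r_p     = [-2.7451]
With p = 1 this is the single equation gamma(0) phi_1 = gamma(1):
  phi_hat_1 = gamma(1) / gamma(0) = -2.7451 / 3.9216 = -0.7000.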